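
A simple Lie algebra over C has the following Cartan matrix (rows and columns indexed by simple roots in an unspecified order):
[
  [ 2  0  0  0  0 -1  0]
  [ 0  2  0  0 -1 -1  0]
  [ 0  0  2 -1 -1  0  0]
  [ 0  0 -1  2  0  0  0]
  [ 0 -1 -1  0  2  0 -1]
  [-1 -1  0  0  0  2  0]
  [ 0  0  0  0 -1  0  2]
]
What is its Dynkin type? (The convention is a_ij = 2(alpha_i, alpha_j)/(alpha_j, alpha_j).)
E7

The matrix has rank 7 with 2's on the diagonal. Reading the off-diagonal entries as Dynkin edges (a single edge where a_ij = a_ji = -1; a double or triple edge where a_ij * a_ji = 2 or 3), the diagram is a chain of 6 nodes with one extra node attached to the third node from one end (E_7). One simple-root ordering that puts it in standard form is (alpha_4, alpha_7, alpha_3, alpha_5, alpha_2, alpha_6, alpha_1). So the algebra is type E_7.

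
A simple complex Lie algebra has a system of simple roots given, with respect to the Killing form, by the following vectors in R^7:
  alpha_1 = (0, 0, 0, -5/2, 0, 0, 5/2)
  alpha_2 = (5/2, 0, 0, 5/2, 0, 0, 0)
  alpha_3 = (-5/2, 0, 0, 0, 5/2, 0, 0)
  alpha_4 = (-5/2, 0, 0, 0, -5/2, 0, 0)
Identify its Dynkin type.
Compute the Cartan integers a_ij = 2(alpha_i, alpha_j)/(alpha_j, alpha_j); the resulting 4x4 Cartan matrix is
[[2, -1, 0, 0], [-1, 2, -1, -1], [0, -1, 2, 0], [0, -1, 0, 2]].
All simple roots have the same length, so the diagram is simply laced. The associated Dynkin diagram is a chain of 2 nodes with a fork of two nodes at one end (D_4), so the type is D_4 (the algebra so(8)).

D_4 (so(8))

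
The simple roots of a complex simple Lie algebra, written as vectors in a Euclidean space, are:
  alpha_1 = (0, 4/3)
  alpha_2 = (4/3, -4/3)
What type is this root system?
B_2

Compute the Cartan integers a_ij = 2(alpha_i, alpha_j)/(alpha_j, alpha_j); the resulting 2x2 Cartan matrix is
[[2, -1], [-2, 2]].
The roots have two lengths (squared-length ratio 2:1); the short ones are alpha_{1}. The associated Dynkin diagram is a chain of 2 nodes with a double edge at one end; the terminal node there is the unique short simple root (B_2), so the type is B_2 (the algebra so(5)).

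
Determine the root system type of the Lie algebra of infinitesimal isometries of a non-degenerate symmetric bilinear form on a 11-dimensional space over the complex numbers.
B5

This is so(11) with 11 odd, which has dimension 11(11-1)/2 = 55 and rank (11-1)/2 = 5. In the classification of classical Lie algebras, the orthogonal algebra so(2n+1) in an odd number of variables has type B_n; here n = 5, so the Dynkin diagram is a chain of 5 nodes with a double edge at one end; the terminal node there is the unique short simple root (B_5). Hence the type is B_5.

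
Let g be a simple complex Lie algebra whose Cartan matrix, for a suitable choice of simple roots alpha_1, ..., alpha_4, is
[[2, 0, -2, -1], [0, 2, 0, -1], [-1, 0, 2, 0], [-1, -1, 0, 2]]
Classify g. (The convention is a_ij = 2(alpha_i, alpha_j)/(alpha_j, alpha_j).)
The matrix has rank 4 with 2's on the diagonal. Reading the off-diagonal entries as Dynkin edges (a single edge where a_ij = a_ji = -1; a double or triple edge where a_ij * a_ji = 2 or 3), the diagram is a chain of 4 nodes with a double edge at one end; the terminal node there is the unique short simple root (B_4). One simple-root ordering that puts it in standard form is (alpha_2, alpha_4, alpha_1, alpha_3). So the algebra is type B_4, i.e. so(9).

B_4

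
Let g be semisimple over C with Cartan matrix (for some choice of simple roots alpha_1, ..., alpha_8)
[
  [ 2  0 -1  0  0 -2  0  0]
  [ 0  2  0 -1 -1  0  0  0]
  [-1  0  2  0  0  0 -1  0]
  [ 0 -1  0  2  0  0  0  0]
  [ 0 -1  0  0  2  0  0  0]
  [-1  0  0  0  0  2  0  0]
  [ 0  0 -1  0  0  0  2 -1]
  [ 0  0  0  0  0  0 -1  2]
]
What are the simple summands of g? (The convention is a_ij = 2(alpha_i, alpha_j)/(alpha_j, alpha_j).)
A_3 (sl(4)) + B_5 (so(11))

The diagram associated to this matrix has two connected components: the simple roots {alpha_2, alpha_4, alpha_5} form a chain of 3 nodes with single edges (A_3), and {alpha_1, alpha_3, alpha_6, alpha_7, alpha_8} form a chain of 5 nodes with a double edge at one end; the terminal node there is the unique short simple root (B_5). A semisimple Lie algebra decomposes uniquely as the direct sum of simple ideals, one per connected component of its Dynkin diagram, so g ≅ A_3 ⊕ B_5 (dimension 15 + 55 = 70).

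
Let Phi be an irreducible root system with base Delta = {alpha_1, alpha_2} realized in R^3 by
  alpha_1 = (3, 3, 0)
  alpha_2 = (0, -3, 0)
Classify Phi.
B2

Compute the Cartan integers a_ij = 2(alpha_i, alpha_j)/(alpha_j, alpha_j); the resulting 2x2 Cartan matrix is
[[2, -2], [-1, 2]].
The roots have two lengths (squared-length ratio 2:1); the short ones are alpha_{2}. The associated Dynkin diagram is a chain of 2 nodes with a double edge at one end; the terminal node there is the unique short simple root (B_2), so the type is B_2 (the algebra so(5)).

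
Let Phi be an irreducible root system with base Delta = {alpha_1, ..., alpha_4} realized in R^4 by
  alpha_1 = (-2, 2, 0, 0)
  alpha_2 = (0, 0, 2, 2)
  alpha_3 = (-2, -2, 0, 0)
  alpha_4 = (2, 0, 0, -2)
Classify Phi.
D_4

Compute the Cartan integers a_ij = 2(alpha_i, alpha_j)/(alpha_j, alpha_j); the resulting 4x4 Cartan matrix is
[[2, 0, 0, -1], [0, 2, 0, -1], [0, 0, 2, -1], [-1, -1, -1, 2]].
All simple roots have the same length, so the diagram is simply laced. The associated Dynkin diagram is a chain of 2 nodes with a fork of two nodes at one end (D_4), so the type is D_4 (the algebra so(8)).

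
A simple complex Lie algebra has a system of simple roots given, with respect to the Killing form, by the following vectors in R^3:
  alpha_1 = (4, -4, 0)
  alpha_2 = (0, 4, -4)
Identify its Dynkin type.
type A_2

Compute the Cartan integers a_ij = 2(alpha_i, alpha_j)/(alpha_j, alpha_j); the resulting 2x2 Cartan matrix is
[[2, -1], [-1, 2]].
All simple roots have the same length, so the diagram is simply laced. The associated Dynkin diagram is a chain of 2 nodes with single edges (A_2), so the type is A_2 (the algebra sl(3)).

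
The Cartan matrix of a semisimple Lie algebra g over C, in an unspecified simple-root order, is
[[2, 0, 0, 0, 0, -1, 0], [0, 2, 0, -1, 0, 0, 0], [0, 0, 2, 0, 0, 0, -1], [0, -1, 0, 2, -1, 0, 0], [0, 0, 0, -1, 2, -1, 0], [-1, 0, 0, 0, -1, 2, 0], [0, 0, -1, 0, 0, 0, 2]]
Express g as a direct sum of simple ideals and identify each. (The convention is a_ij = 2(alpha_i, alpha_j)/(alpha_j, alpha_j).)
The diagram associated to this matrix has two connected components: the simple roots {alpha_3, alpha_7} form a chain of 2 nodes with single edges (A_2), and {alpha_1, alpha_2, alpha_4, alpha_5, alpha_6} form a chain of 5 nodes with single edges (A_5). A semisimple Lie algebra decomposes uniquely as the direct sum of simple ideals, one per connected component of its Dynkin diagram, so g ≅ A_2 ⊕ A_5 (dimension 8 + 35 = 43).

type A_2 ⊕ type A_5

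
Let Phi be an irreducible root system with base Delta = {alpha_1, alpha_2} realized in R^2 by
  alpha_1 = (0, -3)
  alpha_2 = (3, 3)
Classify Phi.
B2

Compute the Cartan integers a_ij = 2(alpha_i, alpha_j)/(alpha_j, alpha_j); the resulting 2x2 Cartan matrix is
[[2, -1], [-2, 2]].
The roots have two lengths (squared-length ratio 2:1); the short ones are alpha_{1}. The associated Dynkin diagram is a chain of 2 nodes with a double edge at one end; the terminal node there is the unique short simple root (B_2), so the type is B_2 (the algebra so(5)).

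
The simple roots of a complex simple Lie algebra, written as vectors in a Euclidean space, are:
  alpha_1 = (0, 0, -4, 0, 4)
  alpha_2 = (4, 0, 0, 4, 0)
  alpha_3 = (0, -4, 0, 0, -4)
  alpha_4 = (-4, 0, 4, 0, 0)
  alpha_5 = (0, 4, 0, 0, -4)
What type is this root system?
Compute the Cartan integers a_ij = 2(alpha_i, alpha_j)/(alpha_j, alpha_j); the resulting 5x5 Cartan matrix is
[[2, 0, -1, -1, -1], [0, 2, 0, -1, 0], [-1, 0, 2, 0, 0], [-1, -1, 0, 2, 0], [-1, 0, 0, 0, 2]].
All simple roots have the same length, so the diagram is simply laced. The associated Dynkin diagram is a chain of 3 nodes with a fork of two nodes at one end (D_5), so the type is D_5 (the algebra so(10)).

D5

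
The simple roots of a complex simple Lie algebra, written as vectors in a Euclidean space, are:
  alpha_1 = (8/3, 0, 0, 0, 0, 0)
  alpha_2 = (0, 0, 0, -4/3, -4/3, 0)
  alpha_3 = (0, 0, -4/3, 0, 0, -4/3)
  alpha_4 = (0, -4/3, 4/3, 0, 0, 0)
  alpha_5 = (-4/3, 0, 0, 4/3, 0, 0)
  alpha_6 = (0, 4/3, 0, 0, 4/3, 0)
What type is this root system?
Compute the Cartan integers a_ij = 2(alpha_i, alpha_j)/(alpha_j, alpha_j); the resulting 6x6 Cartan matrix is
[[2, 0, 0, 0, -2, 0], [0, 2, 0, 0, -1, -1], [0, 0, 2, -1, 0, 0], [0, 0, -1, 2, 0, -1], [-1, -1, 0, 0, 2, 0], [0, -1, 0, -1, 0, 2]].
The roots have two lengths (squared-length ratio 2:1); the short ones are alpha_{2,3,4,5,6}. The associated Dynkin diagram is a chain of 6 nodes with a double edge at one end; the terminal node there is the unique long simple root (C_6), so the type is C_6 (the algebra sp(12)).

type C_6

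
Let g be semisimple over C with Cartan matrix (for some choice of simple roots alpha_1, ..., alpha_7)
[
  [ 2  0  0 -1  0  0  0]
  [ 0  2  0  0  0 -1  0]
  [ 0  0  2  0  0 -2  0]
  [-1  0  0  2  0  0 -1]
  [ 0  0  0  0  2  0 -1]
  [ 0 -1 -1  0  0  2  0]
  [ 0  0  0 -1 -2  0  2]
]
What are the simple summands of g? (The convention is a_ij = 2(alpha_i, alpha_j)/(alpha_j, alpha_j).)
B4 + C3

The diagram associated to this matrix has two connected components: the simple roots {alpha_1, alpha_4, alpha_5, alpha_7} form a chain of 4 nodes with a double edge at one end; the terminal node there is the unique short simple root (B_4), and {alpha_2, alpha_3, alpha_6} form a chain of 3 nodes with a double edge at one end; the terminal node there is the unique long simple root (C_3). A semisimple Lie algebra decomposes uniquely as the direct sum of simple ideals, one per connected component of its Dynkin diagram, so g ≅ B_4 ⊕ C_3 (dimension 36 + 21 = 57).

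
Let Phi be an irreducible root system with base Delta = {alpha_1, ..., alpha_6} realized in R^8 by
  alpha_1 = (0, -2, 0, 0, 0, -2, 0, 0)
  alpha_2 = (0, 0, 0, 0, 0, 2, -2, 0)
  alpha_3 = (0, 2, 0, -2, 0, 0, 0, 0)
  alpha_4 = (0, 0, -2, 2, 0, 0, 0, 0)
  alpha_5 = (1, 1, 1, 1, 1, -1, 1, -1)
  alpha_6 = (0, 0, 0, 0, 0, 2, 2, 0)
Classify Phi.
Compute the Cartan integers a_ij = 2(alpha_i, alpha_j)/(alpha_j, alpha_j); the resulting 6x6 Cartan matrix is
[[2, -1, -1, 0, 0, -1], [-1, 2, 0, 0, -1, 0], [-1, 0, 2, -1, 0, 0], [0, 0, -1, 2, 0, 0], [0, -1, 0, 0, 2, 0], [-1, 0, 0, 0, 0, 2]].
All simple roots have the same length, so the diagram is simply laced. The associated Dynkin diagram is a chain of 5 nodes with one extra node attached to the third node from one end (E_6), so the type is E_6.

E_6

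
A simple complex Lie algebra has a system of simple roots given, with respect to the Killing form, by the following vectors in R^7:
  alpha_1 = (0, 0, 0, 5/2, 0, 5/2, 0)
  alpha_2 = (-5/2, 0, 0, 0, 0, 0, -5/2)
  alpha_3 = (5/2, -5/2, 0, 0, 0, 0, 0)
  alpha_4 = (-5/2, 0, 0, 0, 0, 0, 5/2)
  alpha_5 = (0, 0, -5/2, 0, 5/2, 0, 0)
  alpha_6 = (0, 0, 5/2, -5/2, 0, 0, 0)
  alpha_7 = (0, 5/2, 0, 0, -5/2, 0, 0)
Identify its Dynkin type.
Compute the Cartan integers a_ij = 2(alpha_i, alpha_j)/(alpha_j, alpha_j); the resulting 7x7 Cartan matrix is
[[2, 0, 0, 0, 0, -1, 0], [0, 2, -1, 0, 0, 0, 0], [0, -1, 2, -1, 0, 0, -1], [0, 0, -1, 2, 0, 0, 0], [0, 0, 0, 0, 2, -1, -1], [-1, 0, 0, 0, -1, 2, 0], [0, 0, -1, 0, -1, 0, 2]].
All simple roots have the same length, so the diagram is simply laced. The associated Dynkin diagram is a chain of 5 nodes with a fork of two nodes at one end (D_7), so the type is D_7 (the algebra so(14)).

D_7 (so(14))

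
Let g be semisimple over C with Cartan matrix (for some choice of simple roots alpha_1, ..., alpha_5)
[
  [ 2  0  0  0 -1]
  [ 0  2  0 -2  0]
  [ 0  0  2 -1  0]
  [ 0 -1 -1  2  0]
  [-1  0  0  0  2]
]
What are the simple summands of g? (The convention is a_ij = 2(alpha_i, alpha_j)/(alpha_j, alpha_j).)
The diagram associated to this matrix has two connected components: the simple roots {alpha_1, alpha_5} form a chain of 2 nodes with single edges (A_2), and {alpha_2, alpha_3, alpha_4} form a chain of 3 nodes with a double edge at one end; the terminal node there is the unique long simple root (C_3). A semisimple Lie algebra decomposes uniquely as the direct sum of simple ideals, one per connected component of its Dynkin diagram, so g ≅ A_2 ⊕ C_3 (dimension 8 + 21 = 29).

A_2 ⊕ C_3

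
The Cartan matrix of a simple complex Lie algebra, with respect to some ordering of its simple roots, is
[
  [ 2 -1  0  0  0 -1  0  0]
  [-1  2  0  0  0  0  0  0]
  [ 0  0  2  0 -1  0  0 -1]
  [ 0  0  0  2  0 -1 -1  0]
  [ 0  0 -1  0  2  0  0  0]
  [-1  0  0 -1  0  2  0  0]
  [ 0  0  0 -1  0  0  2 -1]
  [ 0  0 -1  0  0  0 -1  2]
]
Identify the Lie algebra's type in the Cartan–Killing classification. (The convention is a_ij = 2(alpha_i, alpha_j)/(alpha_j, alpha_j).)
A_8

The matrix has rank 8 with 2's on the diagonal. Reading the off-diagonal entries as Dynkin edges (a single edge where a_ij = a_ji = -1; a double or triple edge where a_ij * a_ji = 2 or 3), the diagram is a chain of 8 nodes with single edges (A_8). One simple-root ordering that puts it in standard form is (alpha_5, alpha_3, alpha_8, alpha_7, alpha_4, alpha_6, alpha_1, alpha_2). So the algebra is type A_8, i.e. sl(9).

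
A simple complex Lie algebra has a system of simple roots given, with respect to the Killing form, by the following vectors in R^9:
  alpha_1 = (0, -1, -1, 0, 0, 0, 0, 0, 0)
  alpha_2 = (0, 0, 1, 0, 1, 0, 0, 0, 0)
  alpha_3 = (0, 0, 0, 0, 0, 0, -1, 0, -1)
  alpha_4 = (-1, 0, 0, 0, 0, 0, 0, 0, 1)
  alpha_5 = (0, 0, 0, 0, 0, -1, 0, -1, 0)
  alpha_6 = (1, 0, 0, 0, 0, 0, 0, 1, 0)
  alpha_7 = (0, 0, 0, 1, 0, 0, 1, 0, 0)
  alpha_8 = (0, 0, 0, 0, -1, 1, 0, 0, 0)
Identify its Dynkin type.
A_8

Compute the Cartan integers a_ij = 2(alpha_i, alpha_j)/(alpha_j, alpha_j); the resulting 8x8 Cartan matrix is
[[2, -1, 0, 0, 0, 0, 0, 0], [-1, 2, 0, 0, 0, 0, 0, -1], [0, 0, 2, -1, 0, 0, -1, 0], [0, 0, -1, 2, 0, -1, 0, 0], [0, 0, 0, 0, 2, -1, 0, -1], [0, 0, 0, -1, -1, 2, 0, 0], [0, 0, -1, 0, 0, 0, 2, 0], [0, -1, 0, 0, -1, 0, 0, 2]].
All simple roots have the same length, so the diagram is simply laced. The associated Dynkin diagram is a chain of 8 nodes with single edges (A_8), so the type is A_8 (the algebra sl(9)).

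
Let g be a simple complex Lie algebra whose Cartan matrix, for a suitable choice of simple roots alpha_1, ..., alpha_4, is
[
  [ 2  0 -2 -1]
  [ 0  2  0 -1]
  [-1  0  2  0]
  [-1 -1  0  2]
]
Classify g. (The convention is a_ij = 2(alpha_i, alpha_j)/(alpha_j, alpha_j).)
type B_4

The matrix has rank 4 with 2's on the diagonal. Reading the off-diagonal entries as Dynkin edges (a single edge where a_ij = a_ji = -1; a double or triple edge where a_ij * a_ji = 2 or 3), the diagram is a chain of 4 nodes with a double edge at one end; the terminal node there is the unique short simple root (B_4). One simple-root ordering that puts it in standard form is (alpha_2, alpha_4, alpha_1, alpha_3). So the algebra is type B_4, i.e. so(9).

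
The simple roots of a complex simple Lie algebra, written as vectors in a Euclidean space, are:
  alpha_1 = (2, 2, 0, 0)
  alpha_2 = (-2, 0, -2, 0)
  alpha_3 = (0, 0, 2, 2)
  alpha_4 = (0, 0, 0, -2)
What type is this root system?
Compute the Cartan integers a_ij = 2(alpha_i, alpha_j)/(alpha_j, alpha_j); the resulting 4x4 Cartan matrix is
[[2, -1, 0, 0], [-1, 2, -1, 0], [0, -1, 2, -2], [0, 0, -1, 2]].
The roots have two lengths (squared-length ratio 2:1); the short ones are alpha_{4}. The associated Dynkin diagram is a chain of 4 nodes with a double edge at one end; the terminal node there is the unique short simple root (B_4), so the type is B_4 (the algebra so(9)).

B4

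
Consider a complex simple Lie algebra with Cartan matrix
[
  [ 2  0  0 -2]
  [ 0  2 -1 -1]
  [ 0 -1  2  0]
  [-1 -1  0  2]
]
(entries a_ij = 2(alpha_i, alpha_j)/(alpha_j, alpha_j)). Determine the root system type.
C_4 (sp(8))

The matrix has rank 4 with 2's on the diagonal. Reading the off-diagonal entries as Dynkin edges (a single edge where a_ij = a_ji = -1; a double or triple edge where a_ij * a_ji = 2 or 3), the diagram is a chain of 4 nodes with a double edge at one end; the terminal node there is the unique long simple root (C_4). One simple-root ordering that puts it in standard form is (alpha_3, alpha_2, alpha_4, alpha_1). So the algebra is type C_4, i.e. sp(8).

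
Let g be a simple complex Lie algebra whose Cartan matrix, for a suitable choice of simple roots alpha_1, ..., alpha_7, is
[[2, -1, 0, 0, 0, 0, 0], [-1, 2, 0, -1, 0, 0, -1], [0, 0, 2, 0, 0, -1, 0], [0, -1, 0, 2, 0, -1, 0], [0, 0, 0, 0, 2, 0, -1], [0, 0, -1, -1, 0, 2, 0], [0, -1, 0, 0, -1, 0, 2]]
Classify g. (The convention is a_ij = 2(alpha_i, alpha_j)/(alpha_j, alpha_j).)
The matrix has rank 7 with 2's on the diagonal. Reading the off-diagonal entries as Dynkin edges (a single edge where a_ij = a_ji = -1; a double or triple edge where a_ij * a_ji = 2 or 3), the diagram is a chain of 6 nodes with one extra node attached to the third node from one end (E_7). One simple-root ordering that puts it in standard form is (alpha_5, alpha_1, alpha_7, alpha_2, alpha_4, alpha_6, alpha_3). So the algebra is type E_7.

E7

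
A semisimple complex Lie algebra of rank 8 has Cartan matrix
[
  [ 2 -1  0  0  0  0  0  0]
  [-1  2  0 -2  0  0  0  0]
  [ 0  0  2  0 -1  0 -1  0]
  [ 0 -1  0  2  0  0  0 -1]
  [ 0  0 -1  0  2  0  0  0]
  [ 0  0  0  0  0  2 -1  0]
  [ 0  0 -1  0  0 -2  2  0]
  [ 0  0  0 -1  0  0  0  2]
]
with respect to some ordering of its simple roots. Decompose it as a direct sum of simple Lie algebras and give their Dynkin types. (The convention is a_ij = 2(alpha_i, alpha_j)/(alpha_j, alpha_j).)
The diagram associated to this matrix has two connected components: the simple roots {alpha_3, alpha_5, alpha_6, alpha_7} form a chain of 4 nodes with a double edge at one end; the terminal node there is the unique short simple root (B_4), and {alpha_1, alpha_2, alpha_4, alpha_8} form a chain of 4 nodes with a double edge between the middle two (F_4). A semisimple Lie algebra decomposes uniquely as the direct sum of simple ideals, one per connected component of its Dynkin diagram, so g ≅ B_4 ⊕ F_4 (dimension 36 + 52 = 88).

type B_4 ⊕ type F_4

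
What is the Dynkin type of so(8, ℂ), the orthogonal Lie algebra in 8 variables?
D_4

This is so(8) with 8 even, which has dimension 8(8-1)/2 = 28 and rank 8/2 = 4. In the classification of classical Lie algebras, the orthogonal algebra so(2n) in an even number of variables has type D_n; here n = 4, so the Dynkin diagram is a chain of 2 nodes with a fork of two nodes at one end (D_4). Hence the type is D_4.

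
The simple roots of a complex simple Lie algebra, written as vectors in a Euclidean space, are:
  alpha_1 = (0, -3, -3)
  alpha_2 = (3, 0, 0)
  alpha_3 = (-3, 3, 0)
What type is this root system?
Compute the Cartan integers a_ij = 2(alpha_i, alpha_j)/(alpha_j, alpha_j); the resulting 3x3 Cartan matrix is
[[2, 0, -1], [0, 2, -1], [-1, -2, 2]].
The roots have two lengths (squared-length ratio 2:1); the short ones are alpha_{2}. The associated Dynkin diagram is a chain of 3 nodes with a double edge at one end; the terminal node there is the unique short simple root (B_3), so the type is B_3 (the algebra so(7)).

B_3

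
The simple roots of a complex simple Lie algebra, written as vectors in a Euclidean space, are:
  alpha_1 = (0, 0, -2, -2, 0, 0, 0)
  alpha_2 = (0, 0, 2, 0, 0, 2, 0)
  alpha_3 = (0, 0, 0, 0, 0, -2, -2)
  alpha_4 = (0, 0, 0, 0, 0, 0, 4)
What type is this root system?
C_4

Compute the Cartan integers a_ij = 2(alpha_i, alpha_j)/(alpha_j, alpha_j); the resulting 4x4 Cartan matrix is
[[2, -1, 0, 0], [-1, 2, -1, 0], [0, -1, 2, -1], [0, 0, -2, 2]].
The roots have two lengths (squared-length ratio 2:1); the short ones are alpha_{1,2,3}. The associated Dynkin diagram is a chain of 4 nodes with a double edge at one end; the terminal node there is the unique long simple root (C_4), so the type is C_4 (the algebra sp(8)).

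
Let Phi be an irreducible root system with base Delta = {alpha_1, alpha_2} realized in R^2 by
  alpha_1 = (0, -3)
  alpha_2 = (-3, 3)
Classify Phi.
Compute the Cartan integers a_ij = 2(alpha_i, alpha_j)/(alpha_j, alpha_j); the resulting 2x2 Cartan matrix is
[[2, -1], [-2, 2]].
The roots have two lengths (squared-length ratio 2:1); the short ones are alpha_{1}. The associated Dynkin diagram is a chain of 2 nodes with a double edge at one end; the terminal node there is the unique short simple root (B_2), so the type is B_2 (the algebra so(5)).

type B_2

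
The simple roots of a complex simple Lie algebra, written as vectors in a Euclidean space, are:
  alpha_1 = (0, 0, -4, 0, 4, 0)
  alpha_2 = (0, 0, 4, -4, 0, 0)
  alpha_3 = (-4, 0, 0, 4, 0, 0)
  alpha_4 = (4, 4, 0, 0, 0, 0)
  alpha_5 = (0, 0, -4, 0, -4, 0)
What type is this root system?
Compute the Cartan integers a_ij = 2(alpha_i, alpha_j)/(alpha_j, alpha_j); the resulting 5x5 Cartan matrix is
[[2, -1, 0, 0, 0], [-1, 2, -1, 0, -1], [0, -1, 2, -1, 0], [0, 0, -1, 2, 0], [0, -1, 0, 0, 2]].
All simple roots have the same length, so the diagram is simply laced. The associated Dynkin diagram is a chain of 3 nodes with a fork of two nodes at one end (D_5), so the type is D_5 (the algebra so(10)).

D_5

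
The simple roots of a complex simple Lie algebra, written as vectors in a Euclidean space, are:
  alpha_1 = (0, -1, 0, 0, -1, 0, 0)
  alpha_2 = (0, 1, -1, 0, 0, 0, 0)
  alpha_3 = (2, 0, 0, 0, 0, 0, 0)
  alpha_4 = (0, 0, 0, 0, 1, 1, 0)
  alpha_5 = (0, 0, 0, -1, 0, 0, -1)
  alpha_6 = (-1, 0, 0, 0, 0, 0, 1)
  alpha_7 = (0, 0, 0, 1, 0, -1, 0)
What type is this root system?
type C_7

Compute the Cartan integers a_ij = 2(alpha_i, alpha_j)/(alpha_j, alpha_j); the resulting 7x7 Cartan matrix is
[[2, -1, 0, -1, 0, 0, 0], [-1, 2, 0, 0, 0, 0, 0], [0, 0, 2, 0, 0, -2, 0], [-1, 0, 0, 2, 0, 0, -1], [0, 0, 0, 0, 2, -1, -1], [0, 0, -1, 0, -1, 2, 0], [0, 0, 0, -1, -1, 0, 2]].
The roots have two lengths (squared-length ratio 2:1); the short ones are alpha_{1,2,4,5,6,7}. The associated Dynkin diagram is a chain of 7 nodes with a double edge at one end; the terminal node there is the unique long simple root (C_7), so the type is C_7 (the algebra sp(14)).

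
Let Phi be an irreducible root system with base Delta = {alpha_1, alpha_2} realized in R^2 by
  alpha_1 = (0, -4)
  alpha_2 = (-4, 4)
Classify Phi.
type B_2

Compute the Cartan integers a_ij = 2(alpha_i, alpha_j)/(alpha_j, alpha_j); the resulting 2x2 Cartan matrix is
[[2, -1], [-2, 2]].
The roots have two lengths (squared-length ratio 2:1); the short ones are alpha_{1}. The associated Dynkin diagram is a chain of 2 nodes with a double edge at one end; the terminal node there is the unique short simple root (B_2), so the type is B_2 (the algebra so(5)).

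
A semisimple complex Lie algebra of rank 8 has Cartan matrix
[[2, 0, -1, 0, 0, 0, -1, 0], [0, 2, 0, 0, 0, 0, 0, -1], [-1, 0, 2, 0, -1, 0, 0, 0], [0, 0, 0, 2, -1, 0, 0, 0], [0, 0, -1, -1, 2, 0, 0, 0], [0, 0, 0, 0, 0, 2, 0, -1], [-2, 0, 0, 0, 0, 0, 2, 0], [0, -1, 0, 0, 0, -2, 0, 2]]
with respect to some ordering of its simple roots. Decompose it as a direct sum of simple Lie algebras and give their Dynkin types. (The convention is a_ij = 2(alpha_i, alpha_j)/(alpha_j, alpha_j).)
B3 ⊕ C5

The diagram associated to this matrix has two connected components: the simple roots {alpha_2, alpha_6, alpha_8} form a chain of 3 nodes with a double edge at one end; the terminal node there is the unique short simple root (B_3), and {alpha_1, alpha_3, alpha_4, alpha_5, alpha_7} form a chain of 5 nodes with a double edge at one end; the terminal node there is the unique long simple root (C_5). A semisimple Lie algebra decomposes uniquely as the direct sum of simple ideals, one per connected component of its Dynkin diagram, so g ≅ B_3 ⊕ C_5 (dimension 21 + 55 = 76).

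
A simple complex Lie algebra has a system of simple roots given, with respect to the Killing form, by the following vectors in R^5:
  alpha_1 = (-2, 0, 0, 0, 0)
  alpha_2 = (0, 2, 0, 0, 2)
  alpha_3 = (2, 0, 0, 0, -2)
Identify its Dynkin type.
B_3 (so(7))

Compute the Cartan integers a_ij = 2(alpha_i, alpha_j)/(alpha_j, alpha_j); the resulting 3x3 Cartan matrix is
[[2, 0, -1], [0, 2, -1], [-2, -1, 2]].
The roots have two lengths (squared-length ratio 2:1); the short ones are alpha_{1}. The associated Dynkin diagram is a chain of 3 nodes with a double edge at one end; the terminal node there is the unique short simple root (B_3), so the type is B_3 (the algebra so(7)).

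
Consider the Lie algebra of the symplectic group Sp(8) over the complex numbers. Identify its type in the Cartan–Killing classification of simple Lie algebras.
This is sp(8), which has dimension 8(8+1)/2 = 36 and rank 8/2 = 4. In the classification of classical Lie algebras, the symplectic algebra sp(2n) has type C_n; here n = 4, so the Dynkin diagram is a chain of 4 nodes with a double edge at one end; the terminal node there is the unique long simple root (C_4). Hence the type is C_4.

C4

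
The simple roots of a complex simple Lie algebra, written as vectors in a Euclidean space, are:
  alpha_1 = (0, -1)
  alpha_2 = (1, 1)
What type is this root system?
Compute the Cartan integers a_ij = 2(alpha_i, alpha_j)/(alpha_j, alpha_j); the resulting 2x2 Cartan matrix is
[[2, -1], [-2, 2]].
The roots have two lengths (squared-length ratio 2:1); the short ones are alpha_{1}. The associated Dynkin diagram is a chain of 2 nodes with a double edge at one end; the terminal node there is the unique short simple root (B_2), so the type is B_2 (the algebra so(5)).

B2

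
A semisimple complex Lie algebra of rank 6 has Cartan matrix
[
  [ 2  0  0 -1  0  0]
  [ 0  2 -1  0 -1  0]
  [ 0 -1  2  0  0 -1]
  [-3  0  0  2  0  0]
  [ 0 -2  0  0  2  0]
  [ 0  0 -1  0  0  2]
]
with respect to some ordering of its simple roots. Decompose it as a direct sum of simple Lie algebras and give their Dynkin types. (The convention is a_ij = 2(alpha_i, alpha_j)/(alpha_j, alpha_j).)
The diagram associated to this matrix has two connected components: the simple roots {alpha_2, alpha_3, alpha_5, alpha_6} form a chain of 4 nodes with a double edge at one end; the terminal node there is the unique long simple root (C_4), and {alpha_1, alpha_4} form two nodes joined by a triple edge (G_2). A semisimple Lie algebra decomposes uniquely as the direct sum of simple ideals, one per connected component of its Dynkin diagram, so g ≅ C_4 ⊕ G_2 (dimension 36 + 14 = 50).

type C_4 ⊕ type G_2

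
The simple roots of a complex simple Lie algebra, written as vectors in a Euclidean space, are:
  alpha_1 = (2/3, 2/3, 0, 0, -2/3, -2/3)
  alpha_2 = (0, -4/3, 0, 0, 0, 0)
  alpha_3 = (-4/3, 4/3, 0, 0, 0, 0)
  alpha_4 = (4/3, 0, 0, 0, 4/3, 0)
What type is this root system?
type F_4

Compute the Cartan integers a_ij = 2(alpha_i, alpha_j)/(alpha_j, alpha_j); the resulting 4x4 Cartan matrix is
[[2, -1, 0, 0], [-1, 2, -1, 0], [0, -2, 2, -1], [0, 0, -1, 2]].
The roots have two lengths (squared-length ratio 2:1); the short ones are alpha_{1,2}. The associated Dynkin diagram is a chain of 4 nodes with a double edge between the middle two (F_4), so the type is F_4.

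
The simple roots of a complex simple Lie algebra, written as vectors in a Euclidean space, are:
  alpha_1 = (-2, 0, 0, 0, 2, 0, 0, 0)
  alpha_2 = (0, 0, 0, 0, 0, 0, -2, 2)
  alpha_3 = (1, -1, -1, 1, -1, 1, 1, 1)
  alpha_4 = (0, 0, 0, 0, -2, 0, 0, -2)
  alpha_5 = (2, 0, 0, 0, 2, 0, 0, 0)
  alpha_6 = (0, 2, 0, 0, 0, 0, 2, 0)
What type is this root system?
Compute the Cartan integers a_ij = 2(alpha_i, alpha_j)/(alpha_j, alpha_j); the resulting 6x6 Cartan matrix is
[[2, 0, -1, -1, 0, 0], [0, 2, 0, -1, 0, -1], [-1, 0, 2, 0, 0, 0], [-1, -1, 0, 2, -1, 0], [0, 0, 0, -1, 2, 0], [0, -1, 0, 0, 0, 2]].
All simple roots have the same length, so the diagram is simply laced. The associated Dynkin diagram is a chain of 5 nodes with one extra node attached to the third node from one end (E_6), so the type is E_6.

E6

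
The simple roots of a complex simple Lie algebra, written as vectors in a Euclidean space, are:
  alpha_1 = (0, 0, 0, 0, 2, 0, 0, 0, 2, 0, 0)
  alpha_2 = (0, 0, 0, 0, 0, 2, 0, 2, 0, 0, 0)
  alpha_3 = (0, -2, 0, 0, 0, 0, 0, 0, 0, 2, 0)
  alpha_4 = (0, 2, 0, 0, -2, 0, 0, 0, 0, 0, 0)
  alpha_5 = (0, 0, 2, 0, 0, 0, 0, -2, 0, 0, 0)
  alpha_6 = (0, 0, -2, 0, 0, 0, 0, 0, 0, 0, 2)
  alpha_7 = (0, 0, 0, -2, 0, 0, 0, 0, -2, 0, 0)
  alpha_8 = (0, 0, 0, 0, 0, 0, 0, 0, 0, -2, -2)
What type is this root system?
A8

Compute the Cartan integers a_ij = 2(alpha_i, alpha_j)/(alpha_j, alpha_j); the resulting 8x8 Cartan matrix is
[[2, 0, 0, -1, 0, 0, -1, 0], [0, 2, 0, 0, -1, 0, 0, 0], [0, 0, 2, -1, 0, 0, 0, -1], [-1, 0, -1, 2, 0, 0, 0, 0], [0, -1, 0, 0, 2, -1, 0, 0], [0, 0, 0, 0, -1, 2, 0, -1], [-1, 0, 0, 0, 0, 0, 2, 0], [0, 0, -1, 0, 0, -1, 0, 2]].
All simple roots have the same length, so the diagram is simply laced. The associated Dynkin diagram is a chain of 8 nodes with single edges (A_8), so the type is A_8 (the algebra sl(9)).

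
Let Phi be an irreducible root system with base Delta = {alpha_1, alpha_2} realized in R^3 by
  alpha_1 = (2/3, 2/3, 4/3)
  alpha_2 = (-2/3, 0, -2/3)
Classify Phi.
Compute the Cartan integers a_ij = 2(alpha_i, alpha_j)/(alpha_j, alpha_j); the resulting 2x2 Cartan matrix is
[[2, -3], [-1, 2]].
The roots have two lengths (squared-length ratio 3:1); the short ones are alpha_{2}. The associated Dynkin diagram is two nodes joined by a triple edge (G_2), so the type is G_2.

G_2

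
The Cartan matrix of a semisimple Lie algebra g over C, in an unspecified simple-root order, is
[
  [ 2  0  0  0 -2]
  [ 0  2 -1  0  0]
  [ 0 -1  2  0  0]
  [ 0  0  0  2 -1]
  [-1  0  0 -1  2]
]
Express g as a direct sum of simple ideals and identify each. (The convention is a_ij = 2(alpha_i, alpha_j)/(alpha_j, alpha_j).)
A_2 ⊕ C_3

The diagram associated to this matrix has two connected components: the simple roots {alpha_2, alpha_3} form a chain of 2 nodes with single edges (A_2), and {alpha_1, alpha_4, alpha_5} form a chain of 3 nodes with a double edge at one end; the terminal node there is the unique long simple root (C_3). A semisimple Lie algebra decomposes uniquely as the direct sum of simple ideals, one per connected component of its Dynkin diagram, so g ≅ A_2 ⊕ C_3 (dimension 8 + 21 = 29).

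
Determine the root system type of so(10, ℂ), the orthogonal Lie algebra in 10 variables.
This is so(10) with 10 even, which has dimension 10(10-1)/2 = 45 and rank 10/2 = 5. In the classification of classical Lie algebras, the orthogonal algebra so(2n) in an even number of variables has type D_n; here n = 5, so the Dynkin diagram is a chain of 3 nodes with a fork of two nodes at one end (D_5). Hence the type is D_5.

D_5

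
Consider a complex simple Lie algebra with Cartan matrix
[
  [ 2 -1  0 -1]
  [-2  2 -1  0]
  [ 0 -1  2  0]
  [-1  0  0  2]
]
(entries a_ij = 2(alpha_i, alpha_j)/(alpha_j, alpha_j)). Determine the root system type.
The matrix has rank 4 with 2's on the diagonal. Reading the off-diagonal entries as Dynkin edges (a single edge where a_ij = a_ji = -1; a double or triple edge where a_ij * a_ji = 2 or 3), the diagram is a chain of 4 nodes with a double edge between the middle two (F_4). One simple-root ordering that puts it in standard form is (alpha_3, alpha_2, alpha_1, alpha_4). So the algebra is type F_4.

F4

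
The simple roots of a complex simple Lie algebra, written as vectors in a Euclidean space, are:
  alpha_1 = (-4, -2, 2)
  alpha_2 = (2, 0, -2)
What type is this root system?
Compute the Cartan integers a_ij = 2(alpha_i, alpha_j)/(alpha_j, alpha_j); the resulting 2x2 Cartan matrix is
[[2, -3], [-1, 2]].
The roots have two lengths (squared-length ratio 3:1); the short ones are alpha_{2}. The associated Dynkin diagram is two nodes joined by a triple edge (G_2), so the type is G_2.

G2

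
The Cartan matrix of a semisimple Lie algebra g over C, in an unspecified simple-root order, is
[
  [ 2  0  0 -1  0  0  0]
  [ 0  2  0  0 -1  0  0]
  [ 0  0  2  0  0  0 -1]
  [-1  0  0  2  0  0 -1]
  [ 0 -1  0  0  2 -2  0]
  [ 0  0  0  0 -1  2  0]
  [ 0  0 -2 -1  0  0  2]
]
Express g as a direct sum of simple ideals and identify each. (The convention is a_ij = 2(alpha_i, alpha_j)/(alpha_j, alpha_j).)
B3 + B4

The diagram associated to this matrix has two connected components: the simple roots {alpha_2, alpha_5, alpha_6} form a chain of 3 nodes with a double edge at one end; the terminal node there is the unique short simple root (B_3), and {alpha_1, alpha_3, alpha_4, alpha_7} form a chain of 4 nodes with a double edge at one end; the terminal node there is the unique short simple root (B_4). A semisimple Lie algebra decomposes uniquely as the direct sum of simple ideals, one per connected component of its Dynkin diagram, so g ≅ B_3 ⊕ B_4 (dimension 21 + 36 = 57).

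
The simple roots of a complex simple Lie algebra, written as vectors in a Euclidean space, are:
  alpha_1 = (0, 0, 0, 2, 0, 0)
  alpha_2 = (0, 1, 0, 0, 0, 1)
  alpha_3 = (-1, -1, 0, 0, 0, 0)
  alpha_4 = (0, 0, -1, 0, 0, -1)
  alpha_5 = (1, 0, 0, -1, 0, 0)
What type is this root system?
C5

Compute the Cartan integers a_ij = 2(alpha_i, alpha_j)/(alpha_j, alpha_j); the resulting 5x5 Cartan matrix is
[[2, 0, 0, 0, -2], [0, 2, -1, -1, 0], [0, -1, 2, 0, -1], [0, -1, 0, 2, 0], [-1, 0, -1, 0, 2]].
The roots have two lengths (squared-length ratio 2:1); the short ones are alpha_{2,3,4,5}. The associated Dynkin diagram is a chain of 5 nodes with a double edge at one end; the terminal node there is the unique long simple root (C_5), so the type is C_5 (the algebra sp(10)).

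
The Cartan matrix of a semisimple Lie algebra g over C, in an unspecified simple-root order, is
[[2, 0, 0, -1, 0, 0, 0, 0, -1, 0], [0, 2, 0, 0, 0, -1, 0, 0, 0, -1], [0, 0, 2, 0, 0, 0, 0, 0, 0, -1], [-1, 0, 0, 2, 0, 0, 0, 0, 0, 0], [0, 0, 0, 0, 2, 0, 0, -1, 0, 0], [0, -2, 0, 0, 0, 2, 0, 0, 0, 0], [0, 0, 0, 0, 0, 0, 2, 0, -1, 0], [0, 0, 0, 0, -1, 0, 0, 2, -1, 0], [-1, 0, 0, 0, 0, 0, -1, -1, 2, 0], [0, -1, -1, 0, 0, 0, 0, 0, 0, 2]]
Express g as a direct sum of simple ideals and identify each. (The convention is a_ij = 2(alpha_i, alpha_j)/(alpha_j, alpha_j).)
C_4 (sp(8)) + E_6

The diagram associated to this matrix has two connected components: the simple roots {alpha_2, alpha_3, alpha_6, alpha_10} form a chain of 4 nodes with a double edge at one end; the terminal node there is the unique long simple root (C_4), and {alpha_1, alpha_4, alpha_5, alpha_7, alpha_8, alpha_9} form a chain of 5 nodes with one extra node attached to the third node from one end (E_6). A semisimple Lie algebra decomposes uniquely as the direct sum of simple ideals, one per connected component of its Dynkin diagram, so g ≅ C_4 ⊕ E_6 (dimension 36 + 78 = 114).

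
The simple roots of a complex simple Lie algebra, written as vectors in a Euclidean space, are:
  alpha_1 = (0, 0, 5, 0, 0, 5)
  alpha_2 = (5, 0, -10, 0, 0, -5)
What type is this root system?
G_2

Compute the Cartan integers a_ij = 2(alpha_i, alpha_j)/(alpha_j, alpha_j); the resulting 2x2 Cartan matrix is
[[2, -1], [-3, 2]].
The roots have two lengths (squared-length ratio 3:1); the short ones are alpha_{1}. The associated Dynkin diagram is two nodes joined by a triple edge (G_2), so the type is G_2.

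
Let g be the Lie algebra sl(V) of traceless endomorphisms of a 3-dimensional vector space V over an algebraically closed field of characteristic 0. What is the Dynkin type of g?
A2

This is sl(3), which has dimension 3^2 - 1 = 8 and rank 3 - 1 = 2 (a Cartan subalgebra is the diagonal traceless matrices). In the classification of classical Lie algebras, the special linear algebra sl(n+1) has type A_n; here n = 2, so the Dynkin diagram is a chain of 2 nodes with single edges (A_2). Hence the type is A_2.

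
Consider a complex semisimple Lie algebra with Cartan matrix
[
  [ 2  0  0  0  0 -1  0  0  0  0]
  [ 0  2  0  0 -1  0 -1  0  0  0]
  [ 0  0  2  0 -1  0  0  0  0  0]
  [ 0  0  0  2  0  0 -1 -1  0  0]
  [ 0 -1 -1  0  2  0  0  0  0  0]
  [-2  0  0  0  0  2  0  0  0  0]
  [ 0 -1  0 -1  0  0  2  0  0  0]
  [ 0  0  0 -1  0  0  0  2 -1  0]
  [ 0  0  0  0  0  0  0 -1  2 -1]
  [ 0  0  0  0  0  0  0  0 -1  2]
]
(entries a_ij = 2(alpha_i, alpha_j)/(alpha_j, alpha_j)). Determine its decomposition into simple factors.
The diagram associated to this matrix has two connected components: the simple roots {alpha_2, alpha_3, alpha_4, alpha_5, alpha_7, alpha_8, alpha_9, alpha_10} form a chain of 8 nodes with single edges (A_8), and {alpha_1, alpha_6} form a chain of 2 nodes with a double edge at one end; the terminal node there is the unique short simple root (B_2). A semisimple Lie algebra decomposes uniquely as the direct sum of simple ideals, one per connected component of its Dynkin diagram, so g ≅ A_8 ⊕ B_2 (dimension 80 + 10 = 90).

A8 + B2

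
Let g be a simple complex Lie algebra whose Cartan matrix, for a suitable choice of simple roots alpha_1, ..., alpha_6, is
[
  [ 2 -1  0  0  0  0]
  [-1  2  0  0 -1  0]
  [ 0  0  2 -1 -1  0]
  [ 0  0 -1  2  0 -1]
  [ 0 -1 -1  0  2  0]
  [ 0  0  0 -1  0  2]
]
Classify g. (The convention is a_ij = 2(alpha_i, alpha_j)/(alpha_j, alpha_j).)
A_6 (sl(7))

The matrix has rank 6 with 2's on the diagonal. Reading the off-diagonal entries as Dynkin edges (a single edge where a_ij = a_ji = -1; a double or triple edge where a_ij * a_ji = 2 or 3), the diagram is a chain of 6 nodes with single edges (A_6). One simple-root ordering that puts it in standard form is (alpha_1, alpha_2, alpha_5, alpha_3, alpha_4, alpha_6). So the algebra is type A_6, i.e. sl(7).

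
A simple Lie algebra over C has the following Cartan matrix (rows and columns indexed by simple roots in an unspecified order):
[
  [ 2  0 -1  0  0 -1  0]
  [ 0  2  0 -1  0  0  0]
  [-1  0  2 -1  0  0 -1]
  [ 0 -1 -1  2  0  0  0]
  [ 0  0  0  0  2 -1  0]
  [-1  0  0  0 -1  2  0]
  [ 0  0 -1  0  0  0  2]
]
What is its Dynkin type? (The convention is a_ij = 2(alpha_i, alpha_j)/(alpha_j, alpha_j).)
The matrix has rank 7 with 2's on the diagonal. Reading the off-diagonal entries as Dynkin edges (a single edge where a_ij = a_ji = -1; a double or triple edge where a_ij * a_ji = 2 or 3), the diagram is a chain of 6 nodes with one extra node attached to the third node from one end (E_7). One simple-root ordering that puts it in standard form is (alpha_2, alpha_7, alpha_4, alpha_3, alpha_1, alpha_6, alpha_5). So the algebra is type E_7.

E7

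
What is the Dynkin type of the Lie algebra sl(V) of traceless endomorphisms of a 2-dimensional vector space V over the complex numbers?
A_1

This is sl(2), which has dimension 2^2 - 1 = 3 and rank 2 - 1 = 1 (a Cartan subalgebra is the diagonal traceless matrices). In the classification of classical Lie algebras, the special linear algebra sl(n+1) has type A_n; here n = 1, so the Dynkin diagram is a chain of 1 nodes with single edges (A_1). Hence the type is A_1.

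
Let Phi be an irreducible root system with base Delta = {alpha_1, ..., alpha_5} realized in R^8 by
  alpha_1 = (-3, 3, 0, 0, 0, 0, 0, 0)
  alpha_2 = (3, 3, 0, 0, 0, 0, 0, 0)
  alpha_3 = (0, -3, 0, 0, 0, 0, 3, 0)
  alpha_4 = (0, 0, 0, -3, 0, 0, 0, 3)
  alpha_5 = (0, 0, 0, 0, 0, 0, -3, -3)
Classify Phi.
Compute the Cartan integers a_ij = 2(alpha_i, alpha_j)/(alpha_j, alpha_j); the resulting 5x5 Cartan matrix is
[[2, 0, -1, 0, 0], [0, 2, -1, 0, 0], [-1, -1, 2, 0, -1], [0, 0, 0, 2, -1], [0, 0, -1, -1, 2]].
All simple roots have the same length, so the diagram is simply laced. The associated Dynkin diagram is a chain of 3 nodes with a fork of two nodes at one end (D_5), so the type is D_5 (the algebra so(10)).

D_5 (so(10))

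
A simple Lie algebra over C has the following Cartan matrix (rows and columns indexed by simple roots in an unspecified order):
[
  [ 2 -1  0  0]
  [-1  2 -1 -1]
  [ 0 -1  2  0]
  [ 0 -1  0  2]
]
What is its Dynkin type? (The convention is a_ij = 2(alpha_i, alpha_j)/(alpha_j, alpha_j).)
The matrix has rank 4 with 2's on the diagonal. Reading the off-diagonal entries as Dynkin edges (a single edge where a_ij = a_ji = -1; a double or triple edge where a_ij * a_ji = 2 or 3), the diagram is a chain of 2 nodes with a fork of two nodes at one end (D_4). One simple-root ordering that puts it in standard form is (alpha_4, alpha_2, alpha_1, alpha_3). So the algebra is type D_4, i.e. so(8).

D4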